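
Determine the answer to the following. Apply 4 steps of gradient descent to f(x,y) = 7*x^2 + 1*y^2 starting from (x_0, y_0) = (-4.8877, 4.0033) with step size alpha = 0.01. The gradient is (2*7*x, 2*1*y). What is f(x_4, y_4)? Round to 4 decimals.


Gradient descent on f(x,y) = 7*x^2 + 1*y^2.
Starting point: (-4.8877, 4.0033), alpha = 0.01
Step 1: grad_x = 2*7*-4.8877 = -68.4278, grad_y = 2*1*4.0033 = 8.0066
  x_1 = -4.8877 - 0.01*-68.4278 = -4.2034
  y_1 = 4.0033 - 0.01*8.0066 = 3.9232
Step 2: grad_x = 2*7*-4.2034 = -58.8479, grad_y = 2*1*3.9232 = 7.8465
  x_2 = -4.2034 - 0.01*-58.8479 = -3.6149
  y_2 = 3.9232 - 0.01*7.8465 = 3.8448
Step 3: grad_x = 2*7*-3.6149 = -50.6092, grad_y = 2*1*3.8448 = 7.6895
  x_3 = -3.6149 - 0.01*-50.6092 = -3.1089
  y_3 = 3.8448 - 0.01*7.6895 = 3.7679
Step 4: grad_x = 2*7*-3.1089 = -43.5239, grad_y = 2*1*3.7679 = 7.5357
  x_4 = -3.1089 - 0.01*-43.5239 = -2.6736
  y_4 = 3.7679 - 0.01*7.5357 = 3.6925
f(-2.6736, 3.6925) = 7*(-2.6736)^2 + 1*3.6925^2 = 63.6721


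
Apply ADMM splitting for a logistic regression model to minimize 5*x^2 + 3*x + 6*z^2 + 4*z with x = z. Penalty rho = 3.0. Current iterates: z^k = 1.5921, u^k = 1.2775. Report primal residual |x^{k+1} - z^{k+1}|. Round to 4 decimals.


ADMM iteration with rho = 3.0, z^k = 1.5921, u^k = 1.2775
Step 1: x-update.
Minimize 5*x^2 + 3*x + (3.0/2)*(x - 1.5921 + 1.2775)^2
FOC: (2*5 + 3.0)*x = -3 + 3.0*(1.5921 - 1.2775)
x^{k+1} = -0.1582
Step 2: z-update.
Minimize 6*z^2 + 4*z + (3.0/2)*(-0.1582 - z + 1.2775)^2
FOC: (2*6 + 3.0)*z = -4 + 3.0*(-0.1582 + 1.2775)
z^{k+1} = -0.0428
Step 3: u-update.
u^{k+1} = 1.2775 - 0.1582 + 0.0428 = 1.1621
Step 4: Primal residual = |-0.1582 + 0.0428| = 0.1154


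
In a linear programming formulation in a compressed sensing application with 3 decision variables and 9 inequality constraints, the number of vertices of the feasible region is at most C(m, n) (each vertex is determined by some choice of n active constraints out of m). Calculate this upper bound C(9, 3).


Each vertex corresponds to some choice of n active constraints out of m, so the number of vertices is at most C(m, n) = m! / (n!(m-n)!).
m = 9, n = 3
Numerator: 9 * 8 * 7
Denominator: 3! = 6
C(9, 3) = 84


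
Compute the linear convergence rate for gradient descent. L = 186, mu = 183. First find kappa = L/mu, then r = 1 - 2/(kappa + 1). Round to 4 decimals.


Step 1: Compute the condition number.
kappa = L/mu = 186/183 = 1.0164
Step 2: Compute the convergence rate.
r = 1 - 2/(kappa + 1) = 1 - 2*mu/(L + mu) = (L - mu)/(L + mu) = 3/369 = 0.0081


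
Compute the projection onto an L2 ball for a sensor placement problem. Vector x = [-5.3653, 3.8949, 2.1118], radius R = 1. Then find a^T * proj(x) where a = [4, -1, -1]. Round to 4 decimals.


Step 1: Compute ||x|| (intermediates to 6 decimals).
||x|| = sqrt((-5.3653)^2 + 3.8949^2 + 2.1118^2) = 6.958189
Step 2: Project.
Since ||x|| > R, scale = R/||x|| = 1/6.958189 = 0.143716, proj(x) = scale * x
proj(x) = [-0.771079, 0.559759, 0.303499]
Step 3: Dot product.
a^T * proj(x) = 4*(-0.771079) - 1*0.559759 - 1*0.303499 = -3.9476


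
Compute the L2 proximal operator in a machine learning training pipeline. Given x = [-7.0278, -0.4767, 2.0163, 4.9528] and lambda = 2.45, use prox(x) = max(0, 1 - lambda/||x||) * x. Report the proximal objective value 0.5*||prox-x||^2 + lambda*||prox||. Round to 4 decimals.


Step 1: Compute ||x||.
||x|| = 8.8438
Step 2: Compute scaling factor.
scale = max(0, 1 - 2.45/8.8438) = 0.723
Step 3: prox(x) = [-5.0809, -0.3446, 1.4577, 3.5807]
||prox(x)|| = 6.3938
Step 4: Proximal objective.
0.5*||prox-x||^2 = 3.0013
lambda*||prox|| = 15.6648
Total = 18.6661


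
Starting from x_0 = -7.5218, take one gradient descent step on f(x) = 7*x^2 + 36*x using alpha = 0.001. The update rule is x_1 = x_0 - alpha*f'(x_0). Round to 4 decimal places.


We compute the gradient at x_0 and apply the update.
f'(x) = 14*x + 36
f'(-7.5218) = 14*-7.5218 + 36 = -69.3052
x_1 = -7.5218 - 0.001*-69.3052 = -7.4525


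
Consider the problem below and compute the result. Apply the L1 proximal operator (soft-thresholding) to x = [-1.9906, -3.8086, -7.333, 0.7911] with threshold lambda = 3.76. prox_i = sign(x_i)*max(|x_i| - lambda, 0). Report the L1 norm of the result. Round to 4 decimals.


Soft-thresholding with lambda = 3.76:
prox(-1.9906) = sign(-1.9906)*max(|-1.9906| - 3.76, 0) = 0.0
prox(-3.8086) = sign(-3.8086)*max(|-3.8086| - 3.76, 0) = -0.0486
prox(-7.333) = sign(-7.333)*max(|-7.333| - 3.76, 0) = -3.573
prox(0.7911) = sign(0.7911)*max(|0.7911| - 3.76, 0) = 0.0
prox(x) = [0.0, -0.0486, -3.573, 0.0]
||prox(x)||_1 = 0.0 + 0.0486 + 3.573 + 0.0 = 3.6216


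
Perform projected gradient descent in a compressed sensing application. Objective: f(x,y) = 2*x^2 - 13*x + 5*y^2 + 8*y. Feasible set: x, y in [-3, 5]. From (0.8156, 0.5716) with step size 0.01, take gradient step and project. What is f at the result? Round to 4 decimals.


Step 1: Compute gradient at (0.8156, 0.5716).
grad_x = 2*2*0.8156 - 13 = -9.7376
grad_y = 2*5*0.5716 + 8 = 13.716
Step 2: Gradient step.
x_raw = 0.8156 - 0.01*-9.7376 = 0.913
y_raw = 0.5716 - 0.01*13.716 = 0.4344
Step 3: Project onto [-3, 5].
x_proj = clip(0.913) = 0.913
y_proj = clip(0.4344) = 0.4344
Step 4: Evaluate f.
f(0.913, 0.4344) = -5.7824


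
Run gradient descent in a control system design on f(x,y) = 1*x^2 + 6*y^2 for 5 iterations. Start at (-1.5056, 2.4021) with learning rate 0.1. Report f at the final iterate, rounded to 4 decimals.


Gradient descent on f(x,y) = 1*x^2 + 6*y^2.
Starting point: (-1.5056, 2.4021), alpha = 0.1
Step 1: grad_x = 2*1*-1.5056 = -3.0112, grad_y = 2*6*2.4021 = 28.8252
  x_1 = -1.5056 - 0.1*-3.0112 = -1.2045
  y_1 = 2.4021 - 0.1*28.8252 = -0.4804
Step 2: grad_x = 2*1*-1.2045 = -2.409, grad_y = 2*6*-0.4804 = -5.765
  x_2 = -1.2045 - 0.1*-2.409 = -0.9636
  y_2 = -0.4804 - 0.1*-5.765 = 0.0961
Step 3: grad_x = 2*1*-0.9636 = -1.9272, grad_y = 2*6*0.0961 = 1.153
  x_3 = -0.9636 - 0.1*-1.9272 = -0.7709
  y_3 = 0.0961 - 0.1*1.153 = -0.0192
Step 4: grad_x = 2*1*-0.7709 = -1.5417, grad_y = 2*6*-0.0192 = -0.2306
  x_4 = -0.7709 - 0.1*-1.5417 = -0.6167
  y_4 = -0.0192 - 0.1*-0.2306 = 0.0038
Step 5: grad_x = 2*1*-0.6167 = -1.2334, grad_y = 2*6*0.0038 = 0.0461
  x_5 = -0.6167 - 0.1*-1.2334 = -0.4934
  y_5 = 0.0038 - 0.1*0.0461 = -0.0008
f(-0.4934, -0.0008) = 1*(-0.4934)^2 + 6*(-0.0008)^2 = 0.2434


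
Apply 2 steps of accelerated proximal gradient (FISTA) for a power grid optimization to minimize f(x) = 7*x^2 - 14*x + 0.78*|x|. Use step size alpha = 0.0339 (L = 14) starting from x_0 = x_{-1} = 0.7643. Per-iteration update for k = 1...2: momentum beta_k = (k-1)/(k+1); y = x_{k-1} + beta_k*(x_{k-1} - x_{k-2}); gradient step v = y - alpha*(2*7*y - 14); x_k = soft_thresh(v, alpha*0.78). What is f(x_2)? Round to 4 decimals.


FISTA on f(x) = 7*x^2 - 14*x + 0.78*|x|
L = 14, alpha = 0.0339
Iteration 1: beta = 0.0, y = 0.7643 + 0.0*(0.7643 - 0.7643) = 0.7643
  grad(y) = -3.2998, v = y - alpha*grad = 0.8762
  prox(v) = soft_thresh(0.8762, 0.0264) = 0.8497
Iteration 2: beta = 0.3333, y = 0.8497 + 0.3333*(0.8497 - 0.7643) = 0.8782
  grad(y) = -1.7053, v = y - alpha*grad = 0.936
  prox(v) = soft_thresh(0.936, 0.0264) = 0.9096
f(x_2) = 7*0.9096^2 - 14*0.9096 + 0.78*|0.9096| = -6.2333


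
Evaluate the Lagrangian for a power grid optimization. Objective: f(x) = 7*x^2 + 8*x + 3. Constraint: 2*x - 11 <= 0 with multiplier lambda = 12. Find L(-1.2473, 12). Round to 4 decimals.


Step 1: Evaluate f(x).
f(-1.2473) = 7*(-1.2473)^2 + 8*(-1.2473) + 3 = 3.9119
Step 2: Evaluate g(x).
g(-1.2473) = 2*-1.2473 - 11 = -13.4946
Step 3: Compute Lagrangian.
L = 3.9119 + 12*-13.4946 = -158.0233


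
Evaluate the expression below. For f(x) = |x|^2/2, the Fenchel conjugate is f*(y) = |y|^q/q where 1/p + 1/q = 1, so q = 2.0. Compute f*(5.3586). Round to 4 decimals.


The conjugate exponent q satisfies 1/p + 1/q = 1.
p = 2, so q = 2/(2 - 1) = 2.0
|y|^q = 5.3586^2.0 = 28.7146
f*(5.3586) = 28.7146 / 2.0 = 14.3573


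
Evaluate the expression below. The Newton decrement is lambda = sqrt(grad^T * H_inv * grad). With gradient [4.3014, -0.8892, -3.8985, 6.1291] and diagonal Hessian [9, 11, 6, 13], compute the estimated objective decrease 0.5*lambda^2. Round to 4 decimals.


Step 1: H is diagonal, so H^(-1) * g = [0.4779, -0.0808, -0.6498, 0.4715].
Step 2: g^T H^(-1) g = sum_i g_i^2 / H_ii
  = (4.3014)^2/9 + (-0.8892)^2/11 + (-3.8985)^2/6 + (6.1291)^2/13
  = 2.0558 + 0.0719 + 2.5331 + 2.8897 = 7.5504
Step 3: Objective decrease = 0.5 * g^T H^(-1) g = 3.7752


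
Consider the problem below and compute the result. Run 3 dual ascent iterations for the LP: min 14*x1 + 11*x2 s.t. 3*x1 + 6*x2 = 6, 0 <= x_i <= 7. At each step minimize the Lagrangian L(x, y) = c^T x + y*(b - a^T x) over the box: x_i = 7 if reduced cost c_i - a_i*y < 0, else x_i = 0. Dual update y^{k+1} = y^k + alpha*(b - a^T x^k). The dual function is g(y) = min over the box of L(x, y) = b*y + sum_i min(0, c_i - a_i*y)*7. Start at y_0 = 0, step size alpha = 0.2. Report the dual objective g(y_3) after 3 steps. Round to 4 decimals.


Dual ascent for LP: min 14*x1 + 11*x2, 3*x1 + 6*x2 = 6, 0 <= x_i <= 7
Step 1: y^k = 0.0, reduced costs: (14.0, 11.0)
  x^k = (0.0, 0.0), subgradient = b - a^T x = 6.0
  y^{k+1} = 0.0 + 0.2*6.0 = 1.2
Step 2: y^k = 1.2, reduced costs: (10.4, 3.8)
  x^k = (0.0, 0.0), subgradient = b - a^T x = 6.0
  y^{k+1} = 1.2 + 0.2*6.0 = 2.4
Step 3: y^k = 2.4, reduced costs: (6.8, -3.4)
  x^k = (0.0, 7.0), subgradient = b - a^T x = -36.0
  y^{k+1} = 2.4 + 0.2*-36.0 = -4.8
Dual objective at y_3 = -4.8: reduced costs (28.4, 39.8), box minimizer x = (0.0, 0.0)
g(y_3) = b*y + (c1 - a1*y)*x1 + (c2 - a2*y)*x2 = 6*(-4.8) + 28.4*0.0 + 39.8*0.0 = -28.8 + 0.0 + 0.0 = -28.8


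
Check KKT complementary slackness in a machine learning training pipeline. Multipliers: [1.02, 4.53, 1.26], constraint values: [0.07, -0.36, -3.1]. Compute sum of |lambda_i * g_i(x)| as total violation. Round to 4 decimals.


KKT complementary slackness check:
lambda_1 * g_1 = 1.02 * 0.07 = 0.0714
lambda_2 * g_2 = 4.53 * -0.36 = -1.6308
lambda_3 * g_3 = 1.26 * -3.1 = -3.906
Total violation = 0.0714 + 1.6308 + 3.906 = 5.6082


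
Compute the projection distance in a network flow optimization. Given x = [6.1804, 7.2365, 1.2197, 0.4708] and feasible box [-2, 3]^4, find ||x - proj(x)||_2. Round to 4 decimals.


Project each component onto [-2, 3].
clip(6.1804) = 3.0, clip(7.2365) = 3.0, clip(1.2197) = 1.2197, clip(0.4708) = 0.4708
Projection = [3.0, 3.0, 1.2197, 0.4708]
Squared diffs: [10.1149, 17.9479, 0.0, 0.0]
Distance = sqrt(28.0628) = 5.2974


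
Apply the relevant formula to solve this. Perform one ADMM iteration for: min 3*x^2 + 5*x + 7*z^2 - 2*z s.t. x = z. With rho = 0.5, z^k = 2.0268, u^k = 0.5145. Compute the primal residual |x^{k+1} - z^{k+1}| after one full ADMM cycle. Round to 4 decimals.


ADMM iteration with rho = 0.5, z^k = 2.0268, u^k = 0.5145
Step 1: x-update.
Minimize 3*x^2 + 5*x + (0.5/2)*(x - 2.0268 + 0.5145)^2
FOC: (2*3 + 0.5)*x = -5 + 0.5*(2.0268 - 0.5145)
x^{k+1} = -0.6529
Step 2: z-update.
Minimize 7*z^2 - 2*z + (0.5/2)*(-0.6529 - z + 0.5145)^2
FOC: (2*7 + 0.5)*z = 2 + 0.5*(-0.6529 + 0.5145)
z^{k+1} = 0.1332
Step 3: u-update.
u^{k+1} = 0.5145 - 0.6529 - 0.1332 = -0.2716
Step 4: Primal residual = |-0.6529 - 0.1332| = 0.7861


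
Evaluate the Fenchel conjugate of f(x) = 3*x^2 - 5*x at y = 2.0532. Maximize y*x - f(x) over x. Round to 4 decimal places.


f*(y) = sup_x {y*x - a*x^2 - b*x} = sup_x {(y-b)*x - a*x^2}
FOC: (y - b) - 2a*x = 0 => x* = (y - b)/(2a)
x* = (2.0532 + 5)/(2*3) = 1.1755
f*(2.0532) = (y-b)^2/(4a) = (2.0532 + 5)^2/(4*3)
= 49.7476/12 = 4.1456


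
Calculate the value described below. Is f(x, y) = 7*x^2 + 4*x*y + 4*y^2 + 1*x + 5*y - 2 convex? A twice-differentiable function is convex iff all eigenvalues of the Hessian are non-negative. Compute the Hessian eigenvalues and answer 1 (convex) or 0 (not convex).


The Hessian of f(x,y) = 7*x^2 + 4*x*y + 4*y^2 + 1*x + 5*y - 2 is:
H = [[14, 4], [4, 8]]
Trace = 14 + 8 = 22
Determinant = 14*8 - (4)^2 = 96
Discriminant = (22)^2 - 4*96 = 100.0
Eigenvalues: lambda_1 = 6.0, lambda_2 = 16.0
The function is convex.

1


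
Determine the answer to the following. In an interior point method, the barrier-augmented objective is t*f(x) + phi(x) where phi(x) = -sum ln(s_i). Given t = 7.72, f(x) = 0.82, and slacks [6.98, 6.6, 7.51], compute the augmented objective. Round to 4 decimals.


Step 1: Compute log-barrier.
ln values: [1.943, 1.8871, 2.0162]
phi = -(1.943 + 1.8871 + 2.0162) = -5.8464
Step 2: Compute augmented objective.
t*f(x) = 7.72*0.82 = 6.3304
Total = 6.3304 - 5.8464 = 0.484


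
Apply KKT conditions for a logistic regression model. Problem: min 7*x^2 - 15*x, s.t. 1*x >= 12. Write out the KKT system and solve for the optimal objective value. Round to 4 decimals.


Step 1: Try lambda = 0 (constraint inactive).
x_unc = 15/(2*7) = 1.0714
Check: 1*1.0714 = 1.0714 < 12 -- violated!
Step 2: Constraint must be active: 1*x = 12
x* = 12/1 = 12.0
lambda = (2*7*12.0 - 15)/1 = 153.0
Step 3: Compute optimal value.
f(x*) = 7*12.0^2 - 15*12.0 = 828.0


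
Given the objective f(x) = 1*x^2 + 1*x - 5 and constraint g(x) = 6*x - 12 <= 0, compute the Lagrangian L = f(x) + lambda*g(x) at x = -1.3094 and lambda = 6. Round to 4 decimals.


Step 1: Evaluate f(x).
f(-1.3094) = 1*(-1.3094)^2 + 1*(-1.3094) - 5 = -4.5949
Step 2: Evaluate g(x).
g(-1.3094) = 6*-1.3094 - 12 = -19.8564
Step 3: Compute Lagrangian.
L = -4.5949 + 6*-19.8564 = -123.7333


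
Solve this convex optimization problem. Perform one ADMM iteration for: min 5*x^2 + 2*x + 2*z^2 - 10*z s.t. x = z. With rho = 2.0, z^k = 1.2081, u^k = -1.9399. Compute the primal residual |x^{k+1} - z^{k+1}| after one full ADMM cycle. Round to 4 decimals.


ADMM iteration with rho = 2.0, z^k = 1.2081, u^k = -1.9399
Step 1: x-update.
Minimize 5*x^2 + 2*x + (2.0/2)*(x - 1.2081 - 1.9399)^2
FOC: (2*5 + 2.0)*x = -2 + 2.0*(1.2081 + 1.9399)
x^{k+1} = 0.358
Step 2: z-update.
Minimize 2*z^2 - 10*z + (2.0/2)*(0.358 - z - 1.9399)^2
FOC: (2*2 + 2.0)*z = 10 + 2.0*(0.358 - 1.9399)
z^{k+1} = 1.1394
Step 3: u-update.
u^{k+1} = -1.9399 + 0.358 - 1.1394 = -2.7213
Step 4: Primal residual = |0.358 - 1.1394| = 0.7814


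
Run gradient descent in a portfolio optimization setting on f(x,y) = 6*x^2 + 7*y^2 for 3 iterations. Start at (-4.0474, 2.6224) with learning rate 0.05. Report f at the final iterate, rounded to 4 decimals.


Gradient descent on f(x,y) = 6*x^2 + 7*y^2.
Starting point: (-4.0474, 2.6224), alpha = 0.05
Step 1: grad_x = 2*6*-4.0474 = -48.5688, grad_y = 2*7*2.6224 = 36.7136
  x_1 = -4.0474 - 0.05*-48.5688 = -1.619
  y_1 = 2.6224 - 0.05*36.7136 = 0.7867
Step 2: grad_x = 2*6*-1.619 = -19.4275, grad_y = 2*7*0.7867 = 11.0141
  x_2 = -1.619 - 0.05*-19.4275 = -0.6476
  y_2 = 0.7867 - 0.05*11.0141 = 0.236
Step 3: grad_x = 2*6*-0.6476 = -7.771, grad_y = 2*7*0.236 = 3.3042
  x_3 = -0.6476 - 0.05*-7.771 = -0.259
  y_3 = 0.236 - 0.05*3.3042 = 0.0708
f(-0.259, 0.0708) = 6*(-0.259)^2 + 7*0.0708^2 = 0.4377


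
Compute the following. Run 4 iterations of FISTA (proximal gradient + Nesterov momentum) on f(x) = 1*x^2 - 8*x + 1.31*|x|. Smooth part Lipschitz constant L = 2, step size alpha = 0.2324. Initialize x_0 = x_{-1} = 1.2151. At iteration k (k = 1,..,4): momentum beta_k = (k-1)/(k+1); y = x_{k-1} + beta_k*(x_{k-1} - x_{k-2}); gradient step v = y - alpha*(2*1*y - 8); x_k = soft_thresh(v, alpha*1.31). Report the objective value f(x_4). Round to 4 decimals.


FISTA on f(x) = 1*x^2 - 8*x + 1.31*|x|
L = 2, alpha = 0.2324
Iteration 1: beta = 0.0, y = 1.2151 + 0.0*(1.2151 - 1.2151) = 1.2151
  grad(y) = -5.5698, v = y - alpha*grad = 2.5095
  prox(v) = soft_thresh(2.5095, 0.3044) = 2.2051
Iteration 2: beta = 0.3333, y = 2.2051 + 0.3333*(2.2051 - 1.2151) = 2.5351
  grad(y) = -2.9299, v = y - alpha*grad = 3.216
  prox(v) = soft_thresh(3.216, 0.3044) = 2.9115
Iteration 3: beta = 0.5, y = 2.9115 + 0.5*(2.9115 - 2.2051) = 3.2647
  grad(y) = -1.4705, v = y - alpha*grad = 3.6065
  prox(v) = soft_thresh(3.6065, 0.3044) = 3.302
Iteration 4: beta = 0.6, y = 3.302 + 0.6*(3.302 - 2.9115) = 3.5364
  grad(y) = -0.9273, v = y - alpha*grad = 3.7519
  prox(v) = soft_thresh(3.7519, 0.3044) = 3.4474
f(x_4) = 1*3.4474^2 - 8*3.4474 + 1.31*|3.4474| = -11.1785


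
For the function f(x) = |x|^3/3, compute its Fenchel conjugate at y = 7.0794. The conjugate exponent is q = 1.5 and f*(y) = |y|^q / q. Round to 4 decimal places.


The conjugate exponent q satisfies 1/p + 1/q = 1.
p = 3, so q = 3/(3 - 1) = 1.5
|y|^q = 7.0794^1.5 = 18.8363
f*(7.0794) = 18.8363 / 1.5 = 12.5575


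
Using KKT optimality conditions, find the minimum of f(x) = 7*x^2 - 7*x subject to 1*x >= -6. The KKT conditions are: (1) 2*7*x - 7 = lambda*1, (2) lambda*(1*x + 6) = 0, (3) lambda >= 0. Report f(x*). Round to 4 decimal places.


Step 1: Try lambda = 0 (constraint inactive).
Stationarity: 2*7*x - 7 = 0
x* = 7/(2*7) = 0.5
Check constraint: 1*0.5 = 0.5 >= -6 -- satisfied.
Step 2: Compute optimal value.
f(x*) = 7*0.5^2 - 7*0.5 = -1.75


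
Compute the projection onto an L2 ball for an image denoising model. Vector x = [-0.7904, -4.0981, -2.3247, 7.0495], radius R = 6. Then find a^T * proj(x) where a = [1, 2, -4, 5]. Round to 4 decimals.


Step 1: Compute ||x|| (intermediates to 6 decimals).
||x|| = sqrt((-0.7904)^2 + (-4.0981)^2 + (-2.3247)^2 + 7.0495^2) = 8.515799
Step 2: Project.
Since ||x|| > R, scale = R/||x|| = 6/8.515799 = 0.704573, proj(x) = scale * x
proj(x) = [-0.556894, -2.887411, -1.637921, 4.966887]
Step 3: Dot product.
a^T * proj(x) = 1*(-0.556894) + 2*(-2.887411) - 4*(-1.637921) + 5*4.966887 = 25.0544


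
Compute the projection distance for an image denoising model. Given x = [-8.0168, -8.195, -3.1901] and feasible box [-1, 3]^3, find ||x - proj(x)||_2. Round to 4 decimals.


Project each component onto [-1, 3].
clip(-8.0168) = -1.0, clip(-8.195) = -1.0, clip(-3.1901) = -1.0
Projection = [-1.0, -1.0, -1.0]
Squared diffs: [49.2355, 51.768, 4.7965]
Distance = sqrt(105.8) = 10.2859


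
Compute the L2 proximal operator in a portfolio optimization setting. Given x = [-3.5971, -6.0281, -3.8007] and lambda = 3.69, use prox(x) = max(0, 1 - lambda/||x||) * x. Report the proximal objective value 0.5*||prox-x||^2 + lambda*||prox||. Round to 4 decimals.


Step 1: Compute ||x||.
||x|| = 7.9826
Step 2: Compute scaling factor.
scale = max(0, 1 - 3.69/7.9826) = 0.5377
Step 3: prox(x) = [-1.9343, -3.2416, -2.0438]
||prox(x)|| = 4.2926
Step 4: Proximal objective.
0.5*||prox-x||^2 = 6.8081
lambda*||prox|| = 15.8397
Total = 22.6479


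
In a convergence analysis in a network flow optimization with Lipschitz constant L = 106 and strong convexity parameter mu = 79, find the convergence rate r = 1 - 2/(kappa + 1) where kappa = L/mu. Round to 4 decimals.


Step 1: Compute the condition number.
kappa = L/mu = 106/79 = 1.3418
Step 2: Compute the convergence rate.
r = 1 - 2/(kappa + 1) = 1 - 2*mu/(L + mu) = (L - mu)/(L + mu) = 27/185 = 0.1459


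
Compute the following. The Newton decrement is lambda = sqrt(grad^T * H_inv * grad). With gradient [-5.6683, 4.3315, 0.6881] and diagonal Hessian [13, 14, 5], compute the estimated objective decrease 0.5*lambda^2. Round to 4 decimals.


Step 1: H is diagonal, so H^(-1) * g = [-0.436, 0.3094, 0.1376].
Step 2: g^T H^(-1) g = sum_i g_i^2 / H_ii
  = (-5.6683)^2/13 + (4.3315)^2/14 + (0.6881)^2/5
  = 2.4715 + 1.3401 + 0.0947 = 3.9063
Step 3: Objective decrease = 0.5 * g^T H^(-1) g = 1.9532


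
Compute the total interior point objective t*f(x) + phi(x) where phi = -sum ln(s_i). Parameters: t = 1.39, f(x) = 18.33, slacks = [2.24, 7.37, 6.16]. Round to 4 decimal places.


Step 1: Compute log-barrier.
ln values: [0.8065, 1.9974, 1.8181]
phi = -(0.8065 + 1.9974 + 1.8181) = -4.622
Step 2: Compute augmented objective.
t*f(x) = 1.39*18.33 = 25.4787
Total = 25.4787 - 4.622 = 20.8567


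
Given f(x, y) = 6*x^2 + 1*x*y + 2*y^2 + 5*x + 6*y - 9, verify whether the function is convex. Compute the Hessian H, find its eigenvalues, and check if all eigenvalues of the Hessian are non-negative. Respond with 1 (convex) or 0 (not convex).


The Hessian of f(x,y) = 6*x^2 + 1*x*y + 2*y^2 + 5*x + 6*y - 9 is:
H = [[12, 1], [1, 4]]
Trace = 12 + 4 = 16
Determinant = 12*4 - (1)^2 = 47
Discriminant = (16)^2 - 4*47 = 68.0
Eigenvalues: lambda_1 = 3.8769, lambda_2 = 12.1231
The function is convex.

1


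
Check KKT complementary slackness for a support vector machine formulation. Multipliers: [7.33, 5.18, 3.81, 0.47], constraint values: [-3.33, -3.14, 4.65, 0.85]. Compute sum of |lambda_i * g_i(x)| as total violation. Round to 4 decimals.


KKT complementary slackness check:
lambda_1 * g_1 = 7.33 * -3.33 = -24.4089
lambda_2 * g_2 = 5.18 * -3.14 = -16.2652
lambda_3 * g_3 = 3.81 * 4.65 = 17.7165
lambda_4 * g_4 = 0.47 * 0.85 = 0.3995
Total violation = 24.4089 + 16.2652 + 17.7165 + 0.3995 = 58.7901


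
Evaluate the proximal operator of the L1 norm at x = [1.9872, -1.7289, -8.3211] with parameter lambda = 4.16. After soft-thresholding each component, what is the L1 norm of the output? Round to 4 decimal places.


Soft-thresholding with lambda = 4.16:
prox(1.9872) = sign(1.9872)*max(|1.9872| - 4.16, 0) = 0.0
prox(-1.7289) = sign(-1.7289)*max(|-1.7289| - 4.16, 0) = 0.0
prox(-8.3211) = sign(-8.3211)*max(|-8.3211| - 4.16, 0) = -4.1611
prox(x) = [0.0, 0.0, -4.1611]
||prox(x)||_1 = 0.0 + 0.0 + 4.1611 = 4.1611


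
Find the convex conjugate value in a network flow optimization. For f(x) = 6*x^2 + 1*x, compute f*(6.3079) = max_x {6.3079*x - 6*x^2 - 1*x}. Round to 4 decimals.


f*(y) = sup_x {y*x - a*x^2 - b*x} = sup_x {(y-b)*x - a*x^2}
FOC: (y - b) - 2a*x = 0 => x* = (y - b)/(2a)
x* = (6.3079 - 1)/(2*6) = 0.4423
f*(6.3079) = (y-b)^2/(4a) = (6.3079 - 1)^2/(4*6)
= 28.1738/24 = 1.1739


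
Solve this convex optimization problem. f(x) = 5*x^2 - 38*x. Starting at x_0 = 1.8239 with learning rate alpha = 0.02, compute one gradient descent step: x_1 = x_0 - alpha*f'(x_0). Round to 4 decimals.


We compute the gradient at x_0 and apply the update.
f'(x) = 10*x - 38
f'(1.8239) = 10*1.8239 - 38 = -19.761
x_1 = 1.8239 - 0.02*-19.761 = 2.2191


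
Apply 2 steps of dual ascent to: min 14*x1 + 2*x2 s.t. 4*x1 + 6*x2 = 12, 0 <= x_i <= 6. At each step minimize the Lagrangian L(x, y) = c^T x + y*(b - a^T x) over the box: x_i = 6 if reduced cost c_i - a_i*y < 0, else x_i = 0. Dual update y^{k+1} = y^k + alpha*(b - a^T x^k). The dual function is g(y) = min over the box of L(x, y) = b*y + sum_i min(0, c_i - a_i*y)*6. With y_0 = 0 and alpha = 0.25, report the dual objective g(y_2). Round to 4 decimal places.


Dual ascent for LP: min 14*x1 + 2*x2, 4*x1 + 6*x2 = 12, 0 <= x_i <= 6
Step 1: y^k = 0.0, reduced costs: (14.0, 2.0)
  x^k = (0.0, 0.0), subgradient = b - a^T x = 12.0
  y^{k+1} = 0.0 + 0.25*12.0 = 3.0
Step 2: y^k = 3.0, reduced costs: (2.0, -16.0)
  x^k = (0.0, 6.0), subgradient = b - a^T x = -24.0
  y^{k+1} = 3.0 + 0.25*-24.0 = -3.0
Dual objective at y_2 = -3.0: reduced costs (26.0, 20.0), box minimizer x = (0.0, 0.0)
g(y_2) = b*y + (c1 - a1*y)*x1 + (c2 - a2*y)*x2 = 12*(-3.0) + 26.0*0.0 + 20.0*0.0 = -36.0 + 0.0 + 0.0 = -36.0


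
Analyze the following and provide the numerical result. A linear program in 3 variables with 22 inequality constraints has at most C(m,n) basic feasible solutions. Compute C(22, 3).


Each vertex corresponds to some choice of n active constraints out of m, so the number of vertices is at most C(m, n) = m! / (n!(m-n)!).
m = 22, n = 3
Numerator: 22 * 21 * 20
Denominator: 3! = 6
C(22, 3) = 1540


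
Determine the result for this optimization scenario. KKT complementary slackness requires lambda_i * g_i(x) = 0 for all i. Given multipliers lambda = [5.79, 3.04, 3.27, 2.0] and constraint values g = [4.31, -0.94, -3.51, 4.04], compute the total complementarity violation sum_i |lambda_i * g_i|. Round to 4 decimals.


KKT complementary slackness check:
lambda_1 * g_1 = 5.79 * 4.31 = 24.9549
lambda_2 * g_2 = 3.04 * -0.94 = -2.8576
lambda_3 * g_3 = 3.27 * -3.51 = -11.4777
lambda_4 * g_4 = 2.0 * 4.04 = 8.08
Total violation = 24.9549 + 2.8576 + 11.4777 + 8.08 = 47.3702


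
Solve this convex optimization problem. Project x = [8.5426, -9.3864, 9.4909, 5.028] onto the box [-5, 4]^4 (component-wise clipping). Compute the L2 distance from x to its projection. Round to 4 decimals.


Project each component onto [-5, 4].
clip(8.5426) = 4.0, clip(-9.3864) = -5.0, clip(9.4909) = 4.0, clip(5.028) = 4.0
Projection = [4.0, -5.0, 4.0, 4.0]
Squared diffs: [20.6352, 19.2405, 30.15, 1.0568]
Distance = sqrt(71.0825) = 8.431


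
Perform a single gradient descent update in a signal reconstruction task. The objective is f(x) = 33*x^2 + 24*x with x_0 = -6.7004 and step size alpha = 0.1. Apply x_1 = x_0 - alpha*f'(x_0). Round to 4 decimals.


We compute the gradient at x_0 and apply the update.
f'(x) = 66*x + 24
f'(-6.7004) = 66*-6.7004 + 24 = -418.2264
x_1 = -6.7004 - 0.1*-418.2264 = 35.1222


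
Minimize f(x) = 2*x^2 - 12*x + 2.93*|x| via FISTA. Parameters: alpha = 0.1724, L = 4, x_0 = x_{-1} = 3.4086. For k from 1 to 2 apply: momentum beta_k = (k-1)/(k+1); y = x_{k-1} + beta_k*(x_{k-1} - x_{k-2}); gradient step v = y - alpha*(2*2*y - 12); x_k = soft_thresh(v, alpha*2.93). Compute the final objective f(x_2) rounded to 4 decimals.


FISTA on f(x) = 2*x^2 - 12*x + 2.93*|x|
L = 4, alpha = 0.1724
Iteration 1: beta = 0.0, y = 3.4086 + 0.0*(3.4086 - 3.4086) = 3.4086
  grad(y) = 1.6344, v = y - alpha*grad = 3.1268
  prox(v) = soft_thresh(3.1268, 0.5051) = 2.6217
Iteration 2: beta = 0.3333, y = 2.6217 + 0.3333*(2.6217 - 3.4086) = 2.3594
  grad(y) = -2.5624, v = y - alpha*grad = 2.8012
  prox(v) = soft_thresh(2.8012, 0.5051) = 2.296
f(x_2) = 2*2.296^2 - 12*2.296 + 2.93*|2.296| = -10.2815


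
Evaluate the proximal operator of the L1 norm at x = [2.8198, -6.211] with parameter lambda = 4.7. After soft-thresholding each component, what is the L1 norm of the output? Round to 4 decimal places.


Soft-thresholding with lambda = 4.7:
prox(2.8198) = sign(2.8198)*max(|2.8198| - 4.7, 0) = 0.0
prox(-6.211) = sign(-6.211)*max(|-6.211| - 4.7, 0) = -1.511
prox(x) = [0.0, -1.511]
||prox(x)||_1 = 0.0 + 1.511 = 1.511


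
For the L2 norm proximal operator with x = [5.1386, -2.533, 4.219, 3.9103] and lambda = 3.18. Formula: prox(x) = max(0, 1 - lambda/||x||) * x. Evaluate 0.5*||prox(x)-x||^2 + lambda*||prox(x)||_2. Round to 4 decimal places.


Step 1: Compute ||x||.
||x|| = 8.1186
Step 2: Compute scaling factor.
scale = max(0, 1 - 3.18/8.1186) = 0.6083
Step 3: prox(x) = [3.1258, -1.5408, 2.5664, 2.3787]
||prox(x)|| = 4.9386
Step 4: Proximal objective.
0.5*||prox-x||^2 = 5.0562
lambda*||prox|| = 15.7047
Total = 20.761


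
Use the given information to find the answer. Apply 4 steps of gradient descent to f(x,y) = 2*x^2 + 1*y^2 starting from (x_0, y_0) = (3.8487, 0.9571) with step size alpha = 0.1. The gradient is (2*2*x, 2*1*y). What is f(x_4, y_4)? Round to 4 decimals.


Gradient descent on f(x,y) = 2*x^2 + 1*y^2.
Starting point: (3.8487, 0.9571), alpha = 0.1
Step 1: grad_x = 2*2*3.8487 = 15.3948, grad_y = 2*1*0.9571 = 1.9142
  x_1 = 3.8487 - 0.1*15.3948 = 2.3092
  y_1 = 0.9571 - 0.1*1.9142 = 0.7657
Step 2: grad_x = 2*2*2.3092 = 9.2369, grad_y = 2*1*0.7657 = 1.5314
  x_2 = 2.3092 - 0.1*9.2369 = 1.3855
  y_2 = 0.7657 - 0.1*1.5314 = 0.6125
Step 3: grad_x = 2*2*1.3855 = 5.5421, grad_y = 2*1*0.6125 = 1.2251
  x_3 = 1.3855 - 0.1*5.5421 = 0.8313
  y_3 = 0.6125 - 0.1*1.2251 = 0.49
Step 4: grad_x = 2*2*0.8313 = 3.3253, grad_y = 2*1*0.49 = 0.9801
  x_4 = 0.8313 - 0.1*3.3253 = 0.4988
  y_4 = 0.49 - 0.1*0.9801 = 0.392
f(0.4988, 0.392) = 2*0.4988^2 + 1*0.392^2 = 0.6513


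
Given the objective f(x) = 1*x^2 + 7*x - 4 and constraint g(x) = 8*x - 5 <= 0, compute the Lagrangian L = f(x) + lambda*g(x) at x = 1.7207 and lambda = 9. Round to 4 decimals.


Step 1: Evaluate f(x).
f(1.7207) = 1*1.7207^2 + 7*1.7207 - 4 = 11.0057
Step 2: Evaluate g(x).
g(1.7207) = 8*1.7207 - 5 = 8.7656
Step 3: Compute Lagrangian.
L = 11.0057 + 9*8.7656 = 89.8961


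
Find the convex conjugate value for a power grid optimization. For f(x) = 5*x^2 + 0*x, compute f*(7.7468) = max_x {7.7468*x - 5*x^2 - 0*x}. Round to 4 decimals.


f*(y) = sup_x {y*x - a*x^2 - b*x} = sup_x {(y-b)*x - a*x^2}
FOC: (y - b) - 2a*x = 0 => x* = (y - b)/(2a)
x* = (7.7468 - 0)/(2*5) = 0.7747
f*(7.7468) = (y-b)^2/(4a) = (7.7468 - 0)^2/(4*5)
= 60.0129/20 = 3.0006


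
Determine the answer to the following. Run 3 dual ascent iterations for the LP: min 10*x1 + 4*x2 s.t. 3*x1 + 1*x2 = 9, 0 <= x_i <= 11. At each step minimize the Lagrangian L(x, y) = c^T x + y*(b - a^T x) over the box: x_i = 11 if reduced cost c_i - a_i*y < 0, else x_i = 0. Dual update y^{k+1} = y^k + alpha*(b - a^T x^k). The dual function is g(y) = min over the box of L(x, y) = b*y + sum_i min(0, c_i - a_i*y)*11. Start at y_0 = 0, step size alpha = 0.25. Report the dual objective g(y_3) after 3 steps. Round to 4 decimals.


Dual ascent for LP: min 10*x1 + 4*x2, 3*x1 + 1*x2 = 9, 0 <= x_i <= 11
Step 1: y^k = 0.0, reduced costs: (10.0, 4.0)
  x^k = (0.0, 0.0), subgradient = b - a^T x = 9.0
  y^{k+1} = 0.0 + 0.25*9.0 = 2.25
Step 2: y^k = 2.25, reduced costs: (3.25, 1.75)
  x^k = (0.0, 0.0), subgradient = b - a^T x = 9.0
  y^{k+1} = 2.25 + 0.25*9.0 = 4.5
Step 3: y^k = 4.5, reduced costs: (-3.5, -0.5)
  x^k = (11.0, 11.0), subgradient = b - a^T x = -35.0
  y^{k+1} = 4.5 + 0.25*-35.0 = -4.25
Dual objective at y_3 = -4.25: reduced costs (22.75, 8.25), box minimizer x = (0.0, 0.0)
g(y_3) = b*y + (c1 - a1*y)*x1 + (c2 - a2*y)*x2 = 9*(-4.25) + 22.75*0.0 + 8.25*0.0 = -38.25 + 0.0 + 0.0 = -38.25


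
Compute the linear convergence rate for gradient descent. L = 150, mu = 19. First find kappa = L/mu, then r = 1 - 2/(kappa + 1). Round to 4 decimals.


Step 1: Compute the condition number.
kappa = L/mu = 150/19 = 7.8947
Step 2: Compute the convergence rate.
r = 1 - 2/(kappa + 1) = 1 - 2*mu/(L + mu) = (L - mu)/(L + mu) = 131/169 = 0.7751


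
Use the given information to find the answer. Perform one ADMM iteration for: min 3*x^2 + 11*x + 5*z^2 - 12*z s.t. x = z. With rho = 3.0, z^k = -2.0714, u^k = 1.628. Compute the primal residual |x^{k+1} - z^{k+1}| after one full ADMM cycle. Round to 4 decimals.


ADMM iteration with rho = 3.0, z^k = -2.0714, u^k = 1.628
Step 1: x-update.
Minimize 3*x^2 + 11*x + (3.0/2)*(x + 2.0714 + 1.628)^2
FOC: (2*3 + 3.0)*x = -11 + 3.0*(-2.0714 - 1.628)
x^{k+1} = -2.4554
Step 2: z-update.
Minimize 5*z^2 - 12*z + (3.0/2)*(-2.4554 - z + 1.628)^2
FOC: (2*5 + 3.0)*z = 12 + 3.0*(-2.4554 + 1.628)
z^{k+1} = 0.7321
Step 3: u-update.
u^{k+1} = 1.628 - 2.4554 - 0.7321 = -1.5595
Step 4: Primal residual = |-2.4554 - 0.7321| = 3.1875


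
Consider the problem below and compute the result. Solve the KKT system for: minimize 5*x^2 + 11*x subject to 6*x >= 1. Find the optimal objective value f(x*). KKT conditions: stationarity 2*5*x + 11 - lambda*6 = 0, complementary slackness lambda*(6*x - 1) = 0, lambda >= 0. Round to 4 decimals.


Step 1: Try lambda = 0 (constraint inactive).
x_unc = -11/(2*5) = -1.1
Check: 6*-1.1 = -6.6 < 1 -- violated!
Step 2: Constraint must be active: 6*x = 1
x* = 1/6 = 0.1667 (rounded; the exact value 1/6 is used below)
lambda = (2*5*(1/6) + 11)/6 = 2.1111
Step 3: Compute optimal value.
f(x*) = 5*(1/6)^2 + 11*(1/6) = 1.9722


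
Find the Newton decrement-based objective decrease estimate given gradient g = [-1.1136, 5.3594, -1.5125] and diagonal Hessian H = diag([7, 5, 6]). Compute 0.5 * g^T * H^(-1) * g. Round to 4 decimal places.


Step 1: H is diagonal, so H^(-1) * g = [-0.1591, 1.0719, -0.2521].
Step 2: g^T H^(-1) g = sum_i g_i^2 / H_ii
  = (-1.1136)^2/7 + (5.3594)^2/5 + (-1.5125)^2/6
  = 0.1772 + 5.7446 + 0.3813 = 6.3031
Step 3: Objective decrease = 0.5 * g^T H^(-1) g = 3.1515


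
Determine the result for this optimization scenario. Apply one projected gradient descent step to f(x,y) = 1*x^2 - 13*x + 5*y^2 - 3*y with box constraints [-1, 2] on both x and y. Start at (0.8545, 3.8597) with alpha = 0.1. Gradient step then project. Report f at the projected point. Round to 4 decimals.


Step 1: Compute gradient at (0.8545, 3.8597).
grad_x = 2*1*0.8545 - 13 = -11.291
grad_y = 2*5*3.8597 - 3 = 35.597
Step 2: Gradient step.
x_raw = 0.8545 - 0.1*-11.291 = 1.9836
y_raw = 3.8597 - 0.1*35.597 = 0.3
Step 3: Project onto [-1, 2].
x_proj = clip(1.9836) = 1.9836
y_proj = clip(0.3) = 0.3
Step 4: Evaluate f.
f(1.9836, 0.3) = -22.3021


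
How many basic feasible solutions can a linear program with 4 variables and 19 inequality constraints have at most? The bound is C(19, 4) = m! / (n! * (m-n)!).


Each vertex corresponds to some choice of n active constraints out of m, so the number of vertices is at most C(m, n) = m! / (n!(m-n)!).
m = 19, n = 4
Numerator: 19 * 18 * 17 * 16
Denominator: 4! = 24
C(19, 4) = 3876


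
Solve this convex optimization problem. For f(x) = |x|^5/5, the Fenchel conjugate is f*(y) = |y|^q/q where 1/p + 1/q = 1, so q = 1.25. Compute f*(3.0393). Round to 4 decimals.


The conjugate exponent q satisfies 1/p + 1/q = 1.
p = 5, so q = 5/(5 - 1) = 1.25
|y|^q = 3.0393^1.25 = 4.013
f*(3.0393) = 4.013 / 1.25 = 3.2104


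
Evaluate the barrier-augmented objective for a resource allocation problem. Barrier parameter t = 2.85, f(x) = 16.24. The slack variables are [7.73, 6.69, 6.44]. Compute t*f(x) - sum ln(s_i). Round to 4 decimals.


Step 1: Compute log-barrier.
ln values: [2.0451, 1.9006, 1.8625]
phi = -(2.0451 + 1.9006 + 1.8625) = -5.8083
Step 2: Compute augmented objective.
t*f(x) = 2.85*16.24 = 46.284
Total = 46.284 - 5.8083 = 40.4757


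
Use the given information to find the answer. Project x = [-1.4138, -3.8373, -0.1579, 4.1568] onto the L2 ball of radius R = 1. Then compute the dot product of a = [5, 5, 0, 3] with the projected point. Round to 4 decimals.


Step 1: Compute ||x|| (intermediates to 6 decimals).
||x|| = sqrt((-1.4138)^2 + (-3.8373)^2 + (-0.1579)^2 + 4.1568^2) = 5.83332
Step 2: Project.
Since ||x|| > R, scale = R/||x|| = 1/5.83332 = 0.171429, proj(x) = scale * x
proj(x) = [-0.242366, -0.657825, -0.027069, 0.712596]
Step 3: Dot product.
a^T * proj(x) = 5*(-0.242366) + 5*(-0.657825) + 0*(-0.027069) + 3*0.712596 = -2.3632


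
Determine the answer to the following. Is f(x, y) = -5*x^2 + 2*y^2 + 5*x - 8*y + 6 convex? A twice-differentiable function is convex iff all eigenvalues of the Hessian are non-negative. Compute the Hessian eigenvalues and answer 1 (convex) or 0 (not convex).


The Hessian of f(x,y) = -5*x^2 + 2*y^2 + 5*x - 8*y + 6 is:
H = [[-10, 0], [0, 4]]
Trace = -10 + 4 = -6
Determinant = -10*4 - (0)^2 = -40
Discriminant = (-6)^2 - 4*-40 = 196.0
Eigenvalues: lambda_1 = -10.0, lambda_2 = 4.0
The function is not convex.

0


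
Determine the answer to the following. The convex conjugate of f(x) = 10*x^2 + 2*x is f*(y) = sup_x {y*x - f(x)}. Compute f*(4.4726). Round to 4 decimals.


f*(y) = sup_x {y*x - a*x^2 - b*x} = sup_x {(y-b)*x - a*x^2}
FOC: (y - b) - 2a*x = 0 => x* = (y - b)/(2a)
x* = (4.4726 - 2)/(2*10) = 0.1236
f*(4.4726) = (y-b)^2/(4a) = (4.4726 - 2)^2/(4*10)
= 6.1138/40 = 0.1528


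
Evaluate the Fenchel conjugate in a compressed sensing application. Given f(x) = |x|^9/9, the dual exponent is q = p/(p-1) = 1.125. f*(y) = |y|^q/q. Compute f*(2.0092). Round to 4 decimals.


The conjugate exponent q satisfies 1/p + 1/q = 1.
p = 9, so q = 9/(9 - 1) = 1.125
|y|^q = 2.0092^1.125 = 2.1923
f*(2.0092) = 2.1923 / 1.125 = 1.9487


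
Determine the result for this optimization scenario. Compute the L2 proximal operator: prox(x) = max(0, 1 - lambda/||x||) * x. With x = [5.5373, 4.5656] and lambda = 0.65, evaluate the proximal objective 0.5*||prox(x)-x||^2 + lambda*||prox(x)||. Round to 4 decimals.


Step 1: Compute ||x||.
||x|| = 7.1768
Step 2: Compute scaling factor.
scale = max(0, 1 - 0.65/7.1768) = 0.9094
Step 3: prox(x) = [5.0358, 4.1521]
||prox(x)|| = 6.5268
Step 4: Proximal objective.
0.5*||prox-x||^2 = 0.2113
lambda*||prox|| = 4.2424
Total = 4.4537


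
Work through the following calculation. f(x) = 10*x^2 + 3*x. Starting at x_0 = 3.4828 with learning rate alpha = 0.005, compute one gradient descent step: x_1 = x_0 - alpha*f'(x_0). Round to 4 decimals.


We compute the gradient at x_0 and apply the update.
f'(x) = 20*x + 3
f'(3.4828) = 20*3.4828 + 3 = 72.656
x_1 = 3.4828 - 0.005*72.656 = 3.1195


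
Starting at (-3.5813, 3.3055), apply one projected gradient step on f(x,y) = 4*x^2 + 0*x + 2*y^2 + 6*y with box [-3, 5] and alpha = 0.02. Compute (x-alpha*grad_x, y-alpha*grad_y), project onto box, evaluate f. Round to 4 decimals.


Step 1: Compute gradient at (-3.5813, 3.3055).
grad_x = 2*4*-3.5813 + 0 = -28.6504
grad_y = 2*2*3.3055 + 6 = 19.222
Step 2: Gradient step.
x_raw = -3.5813 - 0.02*-28.6504 = -3.0083
y_raw = 3.3055 - 0.02*19.222 = 2.9211
Step 3: Project onto [-3, 5].
x_proj = clip(-3.0083) = -3.0
y_proj = clip(2.9211) = 2.9211
Step 4: Evaluate f.
f(-3.0, 2.9211) = 70.5915


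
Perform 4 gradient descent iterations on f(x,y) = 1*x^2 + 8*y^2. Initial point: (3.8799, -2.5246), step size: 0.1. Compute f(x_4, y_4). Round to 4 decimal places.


Gradient descent on f(x,y) = 1*x^2 + 8*y^2.
Starting point: (3.8799, -2.5246), alpha = 0.1
Step 1: grad_x = 2*1*3.8799 = 7.7598, grad_y = 2*8*-2.5246 = -40.3936
  x_1 = 3.8799 - 0.1*7.7598 = 3.1039
  y_1 = -2.5246 - 0.1*-40.3936 = 1.5148
Step 2: grad_x = 2*1*3.1039 = 6.2078, grad_y = 2*8*1.5148 = 24.2362
  x_2 = 3.1039 - 0.1*6.2078 = 2.4831
  y_2 = 1.5148 - 0.1*24.2362 = -0.9089
Step 3: grad_x = 2*1*2.4831 = 4.9663, grad_y = 2*8*-0.9089 = -14.5417
  x_3 = 2.4831 - 0.1*4.9663 = 1.9865
  y_3 = -0.9089 - 0.1*-14.5417 = 0.5453
Step 4: grad_x = 2*1*1.9865 = 3.973, grad_y = 2*8*0.5453 = 8.725
  x_4 = 1.9865 - 0.1*3.973 = 1.5892
  y_4 = 0.5453 - 0.1*8.725 = -0.3272
f(1.5892, -0.3272) = 1*1.5892^2 + 8*(-0.3272)^2 = 3.382


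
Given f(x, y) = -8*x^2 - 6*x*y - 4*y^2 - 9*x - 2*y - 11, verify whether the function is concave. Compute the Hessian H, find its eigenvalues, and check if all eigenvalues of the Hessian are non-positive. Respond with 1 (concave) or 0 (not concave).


The Hessian of f(x,y) = -8*x^2 - 6*x*y - 4*y^2 - 9*x - 2*y - 11 is:
H = [[-16, -6], [-6, -8]]
Trace = -16 - 8 = -24
Determinant = -16*-8 - (-6)^2 = 92
Discriminant = (-24)^2 - 4*92 = 208.0
Eigenvalues: lambda_1 = -19.2111, lambda_2 = -4.7889
The function is concave.

1


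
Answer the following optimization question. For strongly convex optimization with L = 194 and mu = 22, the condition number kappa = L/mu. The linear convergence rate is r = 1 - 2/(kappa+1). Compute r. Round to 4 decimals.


Step 1: Compute the condition number.
kappa = L/mu = 194/22 = 8.8182
Step 2: Compute the convergence rate.
r = 1 - 2/(kappa + 1) = 1 - 2*mu/(L + mu) = (L - mu)/(L + mu) = 172/216 = 0.7963


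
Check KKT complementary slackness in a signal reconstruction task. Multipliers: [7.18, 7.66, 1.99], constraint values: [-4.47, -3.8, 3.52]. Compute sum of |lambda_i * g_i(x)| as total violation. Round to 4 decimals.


KKT complementary slackness check:
lambda_1 * g_1 = 7.18 * -4.47 = -32.0946
lambda_2 * g_2 = 7.66 * -3.8 = -29.108
lambda_3 * g_3 = 1.99 * 3.52 = 7.0048
Total violation = 32.0946 + 29.108 + 7.0048 = 68.2074


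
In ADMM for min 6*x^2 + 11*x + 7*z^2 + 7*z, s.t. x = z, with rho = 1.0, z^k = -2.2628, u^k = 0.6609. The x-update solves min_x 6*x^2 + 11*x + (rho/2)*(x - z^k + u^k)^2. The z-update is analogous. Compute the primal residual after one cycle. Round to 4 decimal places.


ADMM iteration with rho = 1.0, z^k = -2.2628, u^k = 0.6609
Step 1: x-update.
Minimize 6*x^2 + 11*x + (1.0/2)*(x + 2.2628 + 0.6609)^2
FOC: (2*6 + 1.0)*x = -11 + 1.0*(-2.2628 - 0.6609)
x^{k+1} = -1.0711
Step 2: z-update.
Minimize 7*z^2 + 7*z + (1.0/2)*(-1.0711 - z + 0.6609)^2
FOC: (2*7 + 1.0)*z = -7 + 1.0*(-1.0711 + 0.6609)
z^{k+1} = -0.494
Step 3: u-update.
u^{k+1} = 0.6609 - 1.0711 + 0.494 = 0.0839
Step 4: Primal residual = |-1.0711 + 0.494| = 0.577


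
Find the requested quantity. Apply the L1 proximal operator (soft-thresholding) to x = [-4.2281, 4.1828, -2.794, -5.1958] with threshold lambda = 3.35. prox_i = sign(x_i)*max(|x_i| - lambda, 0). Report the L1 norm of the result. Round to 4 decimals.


Soft-thresholding with lambda = 3.35:
prox(-4.2281) = sign(-4.2281)*max(|-4.2281| - 3.35, 0) = -0.8781
prox(4.1828) = sign(4.1828)*max(|4.1828| - 3.35, 0) = 0.8328
prox(-2.794) = sign(-2.794)*max(|-2.794| - 3.35, 0) = 0.0
prox(-5.1958) = sign(-5.1958)*max(|-5.1958| - 3.35, 0) = -1.8458
prox(x) = [-0.8781, 0.8328, 0.0, -1.8458]
||prox(x)||_1 = 0.8781 + 0.8328 + 0.0 + 1.8458 = 3.5567
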